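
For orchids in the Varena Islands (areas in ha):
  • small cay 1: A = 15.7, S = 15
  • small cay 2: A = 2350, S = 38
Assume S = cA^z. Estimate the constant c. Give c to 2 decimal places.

9.00

z = ln(S₂/S₁) / ln(A₂/A₁) = ln(38/15) / ln(2350/15.7) = 0.9295 / 5.0085 = 0.1856
c = S₁ / A₁^z = 15 / 15.7^0.1856 = 15 / 1.667 = 8.998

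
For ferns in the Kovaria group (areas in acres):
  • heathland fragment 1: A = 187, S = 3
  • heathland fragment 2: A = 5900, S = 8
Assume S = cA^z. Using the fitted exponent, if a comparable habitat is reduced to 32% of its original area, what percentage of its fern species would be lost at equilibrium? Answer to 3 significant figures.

z = ln(8/3) / ln(5900/187) = 0.9808 / 3.4516 = 0.2842
S_new/S_old = (A_new/A_old)^z = 0.32^0.2842 = exp(0.2842 × -1.1394) = 0.7234
Fraction lost = 1 − 0.7234 = 0.2766

27.7%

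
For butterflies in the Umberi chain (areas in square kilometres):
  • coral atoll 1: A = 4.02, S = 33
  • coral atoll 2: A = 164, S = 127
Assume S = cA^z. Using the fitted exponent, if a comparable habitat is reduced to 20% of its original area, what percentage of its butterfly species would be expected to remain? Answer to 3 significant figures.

55.7%

z = ln(127/33) / ln(164/4.02) = 1.3477 / 3.7086 = 0.3634
S_new/S_old = (A_new/A_old)^z = 0.2^0.3634 = exp(0.3634 × -1.6094) = 0.5572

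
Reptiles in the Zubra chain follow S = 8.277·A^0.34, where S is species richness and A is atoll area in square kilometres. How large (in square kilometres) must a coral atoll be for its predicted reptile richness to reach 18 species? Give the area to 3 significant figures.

18 = 8.277 × A^0.34  ⇒  A^0.34 = 18/8.277 = 2.175
ln A = ln(2.175) / 0.34 = 0.7769 / 0.34 = 2.2850
A = e^2.2850 ≈ 9.825 square kilometres

9.83 square kilometres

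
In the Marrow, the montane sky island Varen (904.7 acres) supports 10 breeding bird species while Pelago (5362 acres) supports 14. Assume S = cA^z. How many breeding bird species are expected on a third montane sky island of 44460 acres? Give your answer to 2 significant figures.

z = ln(14/10) / ln(5362/904.7) = 0.3365 / 1.7795 = 0.1891
c = 10 / 904.7^0.1891 = 10 / 3.623 = 2.76
S₃ = 2.76 × 44460^0.1891 = 2.76 × 7.566 ≈ 20.88

21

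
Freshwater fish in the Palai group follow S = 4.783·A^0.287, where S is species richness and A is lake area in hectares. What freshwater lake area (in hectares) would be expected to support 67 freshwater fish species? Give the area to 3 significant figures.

67 = 4.783 × A^0.287  ⇒  A^0.287 = 67/4.783 = 14.01
ln A = ln(14.01) / 0.287 = 2.6396 / 0.287 = 9.1973
A = e^9.1973 ≈ 9870 hectares

9870 hectares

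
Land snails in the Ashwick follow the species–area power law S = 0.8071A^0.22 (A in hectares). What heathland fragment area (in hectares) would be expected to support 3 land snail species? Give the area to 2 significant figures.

390 hectares

3 = 0.8071 × A^0.22  ⇒  A^0.22 = 3/0.8071 = 3.717
ln A = ln(3.717) / 0.22 = 1.3129 / 0.22 = 5.9678
A = e^5.9678 ≈ 390.7 hectares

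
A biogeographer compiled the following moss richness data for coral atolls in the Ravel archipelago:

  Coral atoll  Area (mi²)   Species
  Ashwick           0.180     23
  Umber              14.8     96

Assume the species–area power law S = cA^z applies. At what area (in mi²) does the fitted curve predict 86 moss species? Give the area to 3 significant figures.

z = ln(96/23) / ln(14.8/0.18) = 1.4289 / 4.4094 = 0.3240
c = 23 / 0.18^0.3240 = 23 / 0.5737 = 40.09
A = (86/40.09)^(1/0.3240) ⇒ ln A = ln(2.145)/0.3240 = 2.3552
A = e^2.3552 ≈ 10.54 mi²

10.5 mi²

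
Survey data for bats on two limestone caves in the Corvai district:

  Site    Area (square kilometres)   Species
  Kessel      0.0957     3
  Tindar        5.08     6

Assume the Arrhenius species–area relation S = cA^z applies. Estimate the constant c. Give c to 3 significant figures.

z = ln(S₂/S₁) / ln(A₂/A₁) = ln(6/3) / ln(5.08/0.0957) = 0.6931 / 3.9718 = 0.1745
c = S₁ / A₁^z = 3 / 0.0957^0.1745 = 3 / 0.664 = 4.518

4.52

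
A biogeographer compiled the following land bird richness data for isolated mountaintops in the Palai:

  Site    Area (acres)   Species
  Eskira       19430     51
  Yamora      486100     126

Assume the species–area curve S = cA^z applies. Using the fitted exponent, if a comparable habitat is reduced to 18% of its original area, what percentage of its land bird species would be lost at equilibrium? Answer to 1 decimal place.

z = ln(126/51) / ln(486100/19430) = 0.9045 / 3.2196 = 0.2809
S_new/S_old = (A_new/A_old)^z = 0.18^0.2809 = exp(0.2809 × -1.7148) = 0.6177
Fraction lost = 1 − 0.6177 = 0.3823

38.2%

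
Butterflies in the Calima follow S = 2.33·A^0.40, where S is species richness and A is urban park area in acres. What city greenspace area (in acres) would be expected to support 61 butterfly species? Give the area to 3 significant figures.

61 = 2.33 × A^0.4  ⇒  A^0.4 = 61/2.33 = 26.18
ln A = ln(26.18) / 0.4 = 3.2650 / 0.4 = 8.1625
A = e^8.1625 ≈ 3507 acres

3510 acres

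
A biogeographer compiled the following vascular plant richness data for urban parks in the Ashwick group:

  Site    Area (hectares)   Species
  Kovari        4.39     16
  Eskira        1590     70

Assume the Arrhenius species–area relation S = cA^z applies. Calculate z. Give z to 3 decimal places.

0.250

Taking logs: ln S = ln c + z ln A, so z = (ln S₂ − ln S₁)/(ln A₂ − ln A₁).
z = ln(70/16) / ln(1590/4.39) = ln(4.375) / ln(362.2) = 1.4759 / 5.8922 = 0.2505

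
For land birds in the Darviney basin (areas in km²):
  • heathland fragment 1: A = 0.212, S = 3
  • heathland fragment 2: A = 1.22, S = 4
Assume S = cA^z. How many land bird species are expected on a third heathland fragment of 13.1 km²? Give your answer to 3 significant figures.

z = ln(4/3) / ln(1.22/0.212) = 0.2877 / 1.7500 = 0.1644
c = 3 / 0.212^0.1644 = 3 / 0.7749 = 3.871
S₃ = 3.871 × 13.1^0.1644 = 3.871 × 1.526 ≈ 5.909

5.91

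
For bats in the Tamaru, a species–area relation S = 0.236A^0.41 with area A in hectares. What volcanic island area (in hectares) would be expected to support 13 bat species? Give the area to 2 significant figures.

13 = 0.236 × A^0.41  ⇒  A^0.41 = 13/0.236 = 55.08
ln A = ln(55.08) / 0.41 = 4.0089 / 0.41 = 9.7777
A = e^9.7777 ≈ 17637 hectares

18000 hectares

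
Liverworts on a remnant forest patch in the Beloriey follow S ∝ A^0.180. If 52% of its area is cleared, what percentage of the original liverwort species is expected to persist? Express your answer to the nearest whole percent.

88%

S_new/S_old = (A_new/A_old)^z = 0.48^0.18
= exp(0.18 × ln 0.48) = exp(0.18 × -0.7340) = exp(-0.1321) ≈ 0.8762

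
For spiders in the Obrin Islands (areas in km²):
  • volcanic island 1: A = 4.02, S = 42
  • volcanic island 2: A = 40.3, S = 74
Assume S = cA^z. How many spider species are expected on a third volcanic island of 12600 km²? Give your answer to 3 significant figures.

z = ln(74/42) / ln(40.3/4.02) = 0.5664 / 2.3051 = 0.2457
c = 42 / 4.02^0.2457 = 42 / 1.408 = 29.84
S₃ = 29.84 × 12600^0.2457 = 29.84 × 10.17 ≈ 303.6

304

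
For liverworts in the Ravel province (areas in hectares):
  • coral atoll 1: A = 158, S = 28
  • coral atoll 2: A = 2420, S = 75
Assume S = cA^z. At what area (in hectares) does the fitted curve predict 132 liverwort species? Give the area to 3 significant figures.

11600 hectares

z = ln(75/28) / ln(2420/158) = 0.9853 / 2.7289 = 0.3611
c = 28 / 158^0.3611 = 28 / 6.221 = 4.501
A = (132/4.501)^(1/0.3611) ⇒ ln A = ln(29.33)/0.3611 = 9.3573
A = e^9.3573 ≈ 11583 hectares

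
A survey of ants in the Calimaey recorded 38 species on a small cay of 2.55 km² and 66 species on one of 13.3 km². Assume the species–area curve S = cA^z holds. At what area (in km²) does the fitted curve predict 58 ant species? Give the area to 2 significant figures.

9.0 km²

z = ln(66/38) / ln(13.3/2.55) = 0.5521 / 1.6517 = 0.3342
c = 38 / 2.55^0.3342 = 38 / 1.367 = 27.79
A = (58/27.79)^(1/0.3342) ⇒ ln A = ln(2.087)/0.3342 = 2.2012
A = e^2.2012 ≈ 9.036 km²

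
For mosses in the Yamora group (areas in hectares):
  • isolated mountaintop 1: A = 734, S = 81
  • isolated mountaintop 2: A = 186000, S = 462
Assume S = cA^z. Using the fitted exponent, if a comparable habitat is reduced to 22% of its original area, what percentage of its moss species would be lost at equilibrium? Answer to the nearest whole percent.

38%

z = ln(462/81) / ln(186000/734) = 1.7411 / 5.5350 = 0.3146
S_new/S_old = (A_new/A_old)^z = 0.22^0.3146 = exp(0.3146 × -1.5141) = 0.6211
Fraction lost = 1 − 0.6211 = 0.3789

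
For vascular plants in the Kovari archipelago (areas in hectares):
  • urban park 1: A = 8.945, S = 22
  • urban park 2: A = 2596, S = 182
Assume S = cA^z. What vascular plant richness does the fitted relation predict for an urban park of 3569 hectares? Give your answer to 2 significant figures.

200

z = ln(182/22) / ln(2596/8.945) = 2.1130 / 5.6706 = 0.3726
c = 22 / 8.945^0.3726 = 22 / 2.262 = 9.724
S₃ = 9.724 × 3569^0.3726 = 9.724 × 21.07 ≈ 204.9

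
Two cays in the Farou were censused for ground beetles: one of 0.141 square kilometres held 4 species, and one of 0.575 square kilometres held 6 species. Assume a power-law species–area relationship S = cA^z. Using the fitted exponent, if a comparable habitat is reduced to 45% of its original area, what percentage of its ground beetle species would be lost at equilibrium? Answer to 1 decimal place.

20.6%

z = ln(6/4) / ln(0.575/0.141) = 0.4055 / 1.4056 = 0.2885
S_new/S_old = (A_new/A_old)^z = 0.45^0.2885 = exp(0.2885 × -0.7985) = 0.7943
Fraction lost = 1 − 0.7943 = 0.2057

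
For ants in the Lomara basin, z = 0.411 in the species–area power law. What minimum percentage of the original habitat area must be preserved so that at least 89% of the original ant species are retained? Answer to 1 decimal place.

75.3%

Need (A_new/A_old)^0.411 = 0.89, so A_new/A_old = 0.89^(1/0.411) = 0.89^2.433
ln(A_new/A_old) = ln 0.89 / 0.411 = -0.1165 / 0.411 = -0.2835
A_new/A_old = e^-0.2835 ≈ 0.7531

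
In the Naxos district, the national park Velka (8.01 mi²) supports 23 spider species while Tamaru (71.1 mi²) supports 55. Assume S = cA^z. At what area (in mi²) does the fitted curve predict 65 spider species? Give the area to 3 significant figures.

108 mi²

z = ln(55/23) / ln(71.1/8.01) = 0.8718 / 2.1834 = 0.3993
c = 23 / 8.01^0.3993 = 23 / 2.295 = 10.02
A = (65/10.02)^(1/0.3993) ⇒ ln A = ln(6.486)/0.3993 = 4.6825
A = e^4.6825 ≈ 108 mi²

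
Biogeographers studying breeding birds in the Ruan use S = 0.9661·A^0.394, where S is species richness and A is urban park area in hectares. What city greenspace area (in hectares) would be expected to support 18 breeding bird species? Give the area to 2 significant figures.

18 = 0.9661 × A^0.394  ⇒  A^0.394 = 18/0.9661 = 18.63
ln A = ln(18.63) / 0.394 = 2.9249 / 0.394 = 7.4235
A = e^7.4235 ≈ 1675 hectares

1700 hectares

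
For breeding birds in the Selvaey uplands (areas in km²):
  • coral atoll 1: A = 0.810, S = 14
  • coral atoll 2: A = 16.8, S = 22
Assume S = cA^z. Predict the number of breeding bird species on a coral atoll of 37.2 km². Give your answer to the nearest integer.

z = ln(22/14) / ln(16.8/0.81) = 0.4520 / 3.0321 = 0.1491
c = 14 / 0.81^0.1491 = 14 / 0.9691 = 14.45
S₃ = 14.45 × 37.2^0.1491 = 14.45 × 1.714 ≈ 24.77

25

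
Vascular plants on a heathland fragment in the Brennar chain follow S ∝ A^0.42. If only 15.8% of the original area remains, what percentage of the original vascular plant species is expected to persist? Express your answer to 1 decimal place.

46.1%

S_new/S_old = (A_new/A_old)^z = 0.158^0.42
= exp(0.42 × ln 0.158) = exp(0.42 × -1.8452) = exp(-0.7750) ≈ 0.4607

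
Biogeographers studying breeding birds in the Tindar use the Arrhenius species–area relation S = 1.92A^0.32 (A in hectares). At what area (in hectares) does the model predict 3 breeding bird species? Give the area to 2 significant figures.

3 = 1.92 × A^0.32  ⇒  A^0.32 = 3/1.92 = 1.562
ln A = ln(1.562) / 0.32 = 0.4463 / 0.32 = 1.3946
A = e^1.3946 ≈ 4.034 hectares

4.0 hectares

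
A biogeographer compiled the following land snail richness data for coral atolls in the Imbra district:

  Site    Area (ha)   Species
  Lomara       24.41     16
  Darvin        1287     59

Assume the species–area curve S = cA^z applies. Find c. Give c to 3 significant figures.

z = ln(S₂/S₁) / ln(A₂/A₁) = ln(59/16) / ln(1287/24.41) = 1.3049 / 3.9651 = 0.3291
c = S₁ / A₁^z = 16 / 24.41^0.3291 = 16 / 2.862 = 5.591

5.59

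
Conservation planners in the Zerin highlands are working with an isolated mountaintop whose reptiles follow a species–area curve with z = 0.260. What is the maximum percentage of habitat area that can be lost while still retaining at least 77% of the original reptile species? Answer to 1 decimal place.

Need (A_new/A_old)^0.26 = 0.77, so A_new/A_old = 0.77^(1/0.26) = 0.77^3.846
ln(A_new/A_old) = ln 0.77 / 0.26 = -0.2614 / 0.26 = -1.0052
A_new/A_old = e^-1.0052 ≈ 0.366
Fraction that can be lost = 1 − 0.366 = 0.634

63.4%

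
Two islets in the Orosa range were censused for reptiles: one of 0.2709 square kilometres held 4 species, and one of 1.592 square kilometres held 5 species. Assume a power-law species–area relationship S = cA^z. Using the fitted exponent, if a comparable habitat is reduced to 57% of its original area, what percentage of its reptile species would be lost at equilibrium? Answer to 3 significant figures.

6.84%

z = ln(5/4) / ln(1.592/0.2709) = 0.2231 / 1.7710 = 0.1260
S_new/S_old = (A_new/A_old)^z = 0.57^0.1260 = exp(0.1260 × -0.5621) = 0.9316
Fraction lost = 1 − 0.9316 = 0.06838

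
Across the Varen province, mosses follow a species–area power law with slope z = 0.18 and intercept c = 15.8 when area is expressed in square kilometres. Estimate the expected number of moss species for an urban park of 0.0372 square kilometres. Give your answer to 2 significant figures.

S = 15.8 × 0.0372^0.18
ln S = ln 15.8 + 0.18 × ln 0.0372 = 2.7600 + 0.18 × -3.2914 = 2.1675
S = e^2.1675 ≈ 8.737

8.7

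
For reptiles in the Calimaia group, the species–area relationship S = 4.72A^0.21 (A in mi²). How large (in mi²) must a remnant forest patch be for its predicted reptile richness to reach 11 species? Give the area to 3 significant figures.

56.2 mi²

11 = 4.72 × A^0.21  ⇒  A^0.21 = 11/4.72 = 2.331
ln A = ln(2.331) / 0.21 = 0.8461 / 0.21 = 4.0290
A = e^4.0290 ≈ 56.2 mi²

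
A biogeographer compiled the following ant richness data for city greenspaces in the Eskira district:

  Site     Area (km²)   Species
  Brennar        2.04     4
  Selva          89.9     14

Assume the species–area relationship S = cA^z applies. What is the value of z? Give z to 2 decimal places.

Taking logs: ln S = ln c + z ln A, so z = (ln S₂ − ln S₁)/(ln A₂ − ln A₁).
z = ln(14/4) / ln(89.9/2.04) = ln(3.5) / ln(44.07) = 1.2528 / 3.7857 = 0.3309

0.33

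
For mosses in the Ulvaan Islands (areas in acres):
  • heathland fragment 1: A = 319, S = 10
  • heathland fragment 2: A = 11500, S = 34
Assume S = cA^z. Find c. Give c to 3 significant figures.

1.40

z = ln(S₂/S₁) / ln(A₂/A₁) = ln(34/10) / ln(11500/319) = 1.2238 / 3.5849 = 0.3414
c = S₁ / A₁^z = 10 / 319^0.3414 = 10 / 7.157 = 1.397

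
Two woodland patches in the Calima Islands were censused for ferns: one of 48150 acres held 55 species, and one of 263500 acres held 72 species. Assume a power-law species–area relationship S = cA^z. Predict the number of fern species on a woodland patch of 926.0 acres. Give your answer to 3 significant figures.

z = ln(72/55) / ln(263500/48150) = 0.2693 / 1.6997 = 0.1585
c = 55 / 48150^0.1585 = 55 / 5.521 = 9.963
S₃ = 9.963 × 926^0.1585 = 9.963 × 2.952 ≈ 29.41

29.4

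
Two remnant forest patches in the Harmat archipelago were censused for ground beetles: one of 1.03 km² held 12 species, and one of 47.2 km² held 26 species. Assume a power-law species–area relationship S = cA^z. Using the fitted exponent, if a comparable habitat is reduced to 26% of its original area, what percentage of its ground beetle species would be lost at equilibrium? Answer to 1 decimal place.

23.8%

z = ln(26/12) / ln(47.2/1.03) = 0.7732 / 3.8248 = 0.2021
S_new/S_old = (A_new/A_old)^z = 0.26^0.2021 = exp(0.2021 × -1.3471) = 0.7616
Fraction lost = 1 − 0.7616 = 0.2384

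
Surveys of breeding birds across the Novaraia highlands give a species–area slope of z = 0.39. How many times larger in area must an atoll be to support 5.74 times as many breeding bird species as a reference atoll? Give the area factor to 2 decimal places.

88.29

(A₂/A₁)^0.39 = 5.74, so A₂/A₁ = 5.74^(1/0.39) = 5.74^2.564
ln(A₂/A₁) = ln 5.74 / 0.39 = 1.7475 / 0.39 = 4.4807
A₂/A₁ = e^4.4807 ≈ 88.29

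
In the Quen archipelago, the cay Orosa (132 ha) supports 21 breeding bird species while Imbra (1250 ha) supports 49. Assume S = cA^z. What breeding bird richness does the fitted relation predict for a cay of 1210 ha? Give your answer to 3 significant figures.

48.4

z = ln(49/21) / ln(1250/132) = 0.8473 / 2.2481 = 0.3769
c = 21 / 132^0.3769 = 21 / 6.298 = 3.334
S₃ = 3.334 × 1210^0.3769 = 3.334 × 14.52 ≈ 48.4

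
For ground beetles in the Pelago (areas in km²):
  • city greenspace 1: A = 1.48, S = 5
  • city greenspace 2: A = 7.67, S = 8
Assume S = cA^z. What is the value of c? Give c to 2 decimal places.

z = ln(S₂/S₁) / ln(A₂/A₁) = ln(8/5) / ln(7.67/1.48) = 0.4700 / 1.6453 = 0.2857
c = S₁ / A₁^z = 5 / 1.48^0.2857 = 5 / 1.119 = 4.47

4.47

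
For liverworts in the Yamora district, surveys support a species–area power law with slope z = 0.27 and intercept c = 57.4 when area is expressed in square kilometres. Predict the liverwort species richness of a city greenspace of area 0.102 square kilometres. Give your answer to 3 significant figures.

S = 57.4 × 0.102^0.27
ln S = ln 57.4 + 0.27 × ln 0.102 = 4.0500 + 0.27 × -2.2828 = 3.4337
S = e^3.4337 ≈ 30.99

31.0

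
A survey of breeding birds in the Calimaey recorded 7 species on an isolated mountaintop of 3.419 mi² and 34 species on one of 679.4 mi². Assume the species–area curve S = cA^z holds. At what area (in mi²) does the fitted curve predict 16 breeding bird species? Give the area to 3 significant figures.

54.5 mi²

z = ln(34/7) / ln(679.4/3.419) = 1.5805 / 5.2919 = 0.2987
c = 7 / 3.419^0.2987 = 7 / 1.444 = 4.849
A = (16/4.849)^(1/0.2987) ⇒ ln A = ln(3.3)/0.2987 = 3.9973
A = e^3.9973 ≈ 54.45 mi²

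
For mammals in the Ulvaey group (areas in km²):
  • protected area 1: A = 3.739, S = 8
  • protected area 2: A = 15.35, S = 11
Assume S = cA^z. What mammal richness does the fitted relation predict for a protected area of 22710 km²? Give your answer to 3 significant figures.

57.0

z = ln(11/8) / ln(15.35/3.739) = 0.3185 / 1.4123 = 0.2255
c = 8 / 3.739^0.2255 = 8 / 1.346 = 5.942
S₃ = 5.942 × 22710^0.2255 = 5.942 × 9.6 ≈ 57.04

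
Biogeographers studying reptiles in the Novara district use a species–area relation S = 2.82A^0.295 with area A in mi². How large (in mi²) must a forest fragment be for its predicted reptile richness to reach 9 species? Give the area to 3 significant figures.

9 = 2.82 × A^0.295  ⇒  A^0.295 = 9/2.82 = 3.191
ln A = ln(3.191) / 0.295 = 1.1605 / 0.295 = 3.9339
A = e^3.9339 ≈ 51.1 mi²

51.1 mi²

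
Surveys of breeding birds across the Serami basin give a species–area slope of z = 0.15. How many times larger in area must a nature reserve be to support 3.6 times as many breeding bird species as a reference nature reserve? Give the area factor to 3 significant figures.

(A₂/A₁)^0.15 = 3.6, so A₂/A₁ = 3.6^(1/0.15) = 3.6^6.667
ln(A₂/A₁) = ln 3.6 / 0.15 = 1.2809 / 0.15 = 8.5396
A₂/A₁ = e^8.5396 ≈ 5113

5110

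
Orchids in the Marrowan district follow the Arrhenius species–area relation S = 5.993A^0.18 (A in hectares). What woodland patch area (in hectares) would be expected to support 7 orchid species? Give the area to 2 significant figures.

7 = 5.993 × A^0.18  ⇒  A^0.18 = 7/5.993 = 1.168
ln A = ln(1.168) / 0.18 = 0.1553 / 0.18 = 0.8629
A = e^0.8629 ≈ 2.37 hectares

2.4 hectares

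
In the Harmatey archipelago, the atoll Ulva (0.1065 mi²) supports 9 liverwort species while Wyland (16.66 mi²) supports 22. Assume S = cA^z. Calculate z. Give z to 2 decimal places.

Taking logs: ln S = ln c + z ln A, so z = (ln S₂ − ln S₁)/(ln A₂ − ln A₁).
z = ln(22/9) / ln(16.66/0.1065) = ln(2.444) / ln(156.4) = 0.8938 / 5.0526 = 0.1769

0.18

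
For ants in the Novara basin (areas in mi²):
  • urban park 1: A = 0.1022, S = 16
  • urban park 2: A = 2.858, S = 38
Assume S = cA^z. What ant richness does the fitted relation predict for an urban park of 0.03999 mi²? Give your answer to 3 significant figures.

z = ln(38/16) / ln(2.858/0.1022) = 0.8650 / 3.3309 = 0.2597
c = 16 / 0.1022^0.2597 = 16 / 0.5531 = 28.93
S₃ = 28.93 × 0.03999^0.2597 = 28.93 × 0.4335 ≈ 12.54

12.5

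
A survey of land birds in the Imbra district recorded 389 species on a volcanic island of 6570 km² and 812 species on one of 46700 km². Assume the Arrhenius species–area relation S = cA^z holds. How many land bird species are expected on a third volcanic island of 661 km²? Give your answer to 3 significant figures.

z = ln(812/389) / ln(46700/6570) = 0.7359 / 1.9612 = 0.3752
c = 389 / 6570^0.3752 = 389 / 27.07 = 14.37
S₃ = 14.37 × 661^0.3752 = 14.37 × 11.44 ≈ 164.3

164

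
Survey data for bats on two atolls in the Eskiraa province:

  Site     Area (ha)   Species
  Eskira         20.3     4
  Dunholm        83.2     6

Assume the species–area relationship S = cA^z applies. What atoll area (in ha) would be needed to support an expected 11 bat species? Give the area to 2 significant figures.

690 ha

z = ln(6/4) / ln(83.2/20.3) = 0.4055 / 1.4106 = 0.2874
c = 4 / 20.3^0.2874 = 4 / 2.376 = 1.684
A = (11/1.684)^(1/0.2874) ⇒ ln A = ln(6.534)/0.2874 = 6.5300
A = e^6.5300 ≈ 685.4 ha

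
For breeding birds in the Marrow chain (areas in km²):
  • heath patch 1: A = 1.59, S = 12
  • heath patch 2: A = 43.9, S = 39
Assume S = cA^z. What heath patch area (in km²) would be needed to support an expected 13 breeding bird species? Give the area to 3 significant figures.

z = ln(39/12) / ln(43.9/1.59) = 1.1787 / 3.3182 = 0.3552
c = 12 / 1.59^0.3552 = 12 / 1.179 = 10.18
A = (13/10.18)^(1/0.3552) ⇒ ln A = ln(1.277)/0.3552 = 0.6891
A = e^0.6891 ≈ 1.992 km²

1.99 km²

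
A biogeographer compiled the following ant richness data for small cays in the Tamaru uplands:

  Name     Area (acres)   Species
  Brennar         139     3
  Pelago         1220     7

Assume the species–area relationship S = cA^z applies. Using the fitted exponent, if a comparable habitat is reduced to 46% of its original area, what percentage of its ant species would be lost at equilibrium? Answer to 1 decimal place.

26.1%

z = ln(7/3) / ln(1220/139) = 0.8473 / 2.1721 = 0.3901
S_new/S_old = (A_new/A_old)^z = 0.46^0.3901 = exp(0.3901 × -0.7765) = 0.7387
Fraction lost = 1 − 0.7387 = 0.2613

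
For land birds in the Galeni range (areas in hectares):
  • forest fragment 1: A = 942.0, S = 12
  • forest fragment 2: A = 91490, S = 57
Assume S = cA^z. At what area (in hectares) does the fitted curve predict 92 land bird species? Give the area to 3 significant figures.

373000 hectares

z = ln(57/12) / ln(91490/942) = 1.5581 / 4.5760 = 0.3405
c = 12 / 942^0.3405 = 12 / 10.3 = 1.165
A = (92/1.165)^(1/0.3405) ⇒ ln A = ln(78.94)/0.3405 = 12.8299
A = e^12.8299 ≈ 373229 hectares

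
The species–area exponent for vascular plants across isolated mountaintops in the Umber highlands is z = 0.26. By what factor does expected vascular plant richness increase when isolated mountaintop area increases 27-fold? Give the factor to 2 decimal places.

2.36

S₂/S₁ = (A₂/A₁)^z = 27^0.26
ln(S₂/S₁) = 0.26 × ln 27 = 0.26 × 3.2958 = 0.8569
S₂/S₁ = e^0.8569 ≈ 2.356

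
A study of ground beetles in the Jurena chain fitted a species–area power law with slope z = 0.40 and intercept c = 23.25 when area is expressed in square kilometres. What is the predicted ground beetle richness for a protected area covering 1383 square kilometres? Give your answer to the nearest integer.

S = 23.25 × 1383^0.4
ln S = ln 23.25 + 0.4 × ln 1383 = 3.1463 + 0.4 × 7.2320 = 6.0391
S = e^6.0391 ≈ 419.5

420 species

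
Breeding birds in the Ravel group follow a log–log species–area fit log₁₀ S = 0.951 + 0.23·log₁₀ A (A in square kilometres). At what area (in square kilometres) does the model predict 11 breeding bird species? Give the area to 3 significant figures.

2.47 square kilometres

11 = 8.933 × A^0.23  ⇒  A^0.23 = 11/8.933 = 1.231
ln A = ln(1.231) / 0.23 = 0.2081 / 0.23 = 0.9049
A = e^0.9049 ≈ 2.472 square kilometres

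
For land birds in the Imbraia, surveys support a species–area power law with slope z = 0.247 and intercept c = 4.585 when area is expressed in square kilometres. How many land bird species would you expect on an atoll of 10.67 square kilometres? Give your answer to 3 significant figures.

8.23

S = 4.585 × 10.67^0.247
ln S = ln 4.585 + 0.247 × ln 10.67 = 1.5228 + 0.247 × 2.3674 = 2.1075
S = e^2.1075 ≈ 8.228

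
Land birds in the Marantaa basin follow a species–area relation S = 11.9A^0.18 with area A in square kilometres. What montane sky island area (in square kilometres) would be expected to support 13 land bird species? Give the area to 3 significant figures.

13 = 11.9 × A^0.18  ⇒  A^0.18 = 13/11.9 = 1.092
ln A = ln(1.092) / 0.18 = 0.0884 / 0.18 = 0.4912
A = e^0.4912 ≈ 1.634 square kilometres

1.63 square kilometres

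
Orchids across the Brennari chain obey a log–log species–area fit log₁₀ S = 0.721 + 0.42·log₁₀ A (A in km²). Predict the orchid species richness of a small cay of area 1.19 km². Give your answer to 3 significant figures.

S = 5.26 × 1.19^0.42
ln S = ln 5.26 + 0.42 × ln 1.19 = 1.6602 + 0.42 × 0.1740 = 1.7332
S = e^1.7332 ≈ 5.659

5.66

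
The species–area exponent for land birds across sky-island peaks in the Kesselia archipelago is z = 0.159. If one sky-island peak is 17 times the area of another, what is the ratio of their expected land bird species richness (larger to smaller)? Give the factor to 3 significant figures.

1.57

S₂/S₁ = (A₂/A₁)^z = 17^0.159
ln(S₂/S₁) = 0.159 × ln 17 = 0.159 × 2.8332 = 0.4505
S₂/S₁ = e^0.4505 ≈ 1.569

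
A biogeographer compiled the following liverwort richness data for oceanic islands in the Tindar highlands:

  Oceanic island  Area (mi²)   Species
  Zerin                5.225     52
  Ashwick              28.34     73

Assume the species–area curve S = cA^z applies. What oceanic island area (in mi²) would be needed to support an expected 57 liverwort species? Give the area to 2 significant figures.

z = ln(73/52) / ln(28.34/5.225) = 0.3392 / 1.6908 = 0.2006
c = 52 / 5.225^0.2006 = 52 / 1.393 = 37.32
A = (57/37.32)^(1/0.2006) ⇒ ln A = ln(1.527)/0.2006 = 2.1111
A = e^2.1111 ≈ 8.257 mi²

8.3 mi²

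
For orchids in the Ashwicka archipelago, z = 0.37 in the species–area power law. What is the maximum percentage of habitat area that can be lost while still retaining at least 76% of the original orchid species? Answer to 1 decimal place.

Need (A_new/A_old)^0.37 = 0.76, so A_new/A_old = 0.76^(1/0.37) = 0.76^2.703
ln(A_new/A_old) = ln 0.76 / 0.37 = -0.2744 / 0.37 = -0.7417
A_new/A_old = e^-0.7417 ≈ 0.4763
Fraction that can be lost = 1 − 0.4763 = 0.5237

52.4%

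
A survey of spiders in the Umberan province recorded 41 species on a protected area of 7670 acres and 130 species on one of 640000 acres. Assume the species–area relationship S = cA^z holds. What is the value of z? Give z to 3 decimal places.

Taking logs: ln S = ln c + z ln A, so z = (ln S₂ − ln S₁)/(ln A₂ − ln A₁).
z = ln(130/41) / ln(640000/7670) = ln(3.171) / ln(83.44) = 1.1540 / 4.4242 = 0.2608

0.261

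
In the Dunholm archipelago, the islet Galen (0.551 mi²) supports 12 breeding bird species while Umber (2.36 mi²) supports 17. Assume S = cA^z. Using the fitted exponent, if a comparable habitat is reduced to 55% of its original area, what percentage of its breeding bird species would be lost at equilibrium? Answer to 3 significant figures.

13.3%

z = ln(17/12) / ln(2.36/0.551) = 0.3483 / 1.4547 = 0.2394
S_new/S_old = (A_new/A_old)^z = 0.55^0.2394 = exp(0.2394 × -0.5978) = 0.8666
Fraction lost = 1 − 0.8666 = 0.1334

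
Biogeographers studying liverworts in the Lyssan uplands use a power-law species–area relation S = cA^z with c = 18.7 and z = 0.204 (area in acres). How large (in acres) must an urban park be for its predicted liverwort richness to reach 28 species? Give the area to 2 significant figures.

7.2 acres

28 = 18.7 × A^0.204  ⇒  A^0.204 = 28/18.7 = 1.497
ln A = ln(1.497) / 0.204 = 0.4037 / 0.204 = 1.9788
A = e^1.9788 ≈ 7.234 acres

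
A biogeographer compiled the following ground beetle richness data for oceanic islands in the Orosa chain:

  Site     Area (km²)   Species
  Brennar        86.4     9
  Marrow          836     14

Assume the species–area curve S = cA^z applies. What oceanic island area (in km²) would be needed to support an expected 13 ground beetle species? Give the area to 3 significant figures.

571 km²

z = ln(14/9) / ln(836/86.4) = 0.4418 / 2.2696 = 0.1947
c = 9 / 86.4^0.1947 = 9 / 2.382 = 3.778
A = (13/3.778)^(1/0.1947) ⇒ ln A = ln(3.441)/0.1947 = 6.3479
A = e^6.3479 ≈ 571.3 km²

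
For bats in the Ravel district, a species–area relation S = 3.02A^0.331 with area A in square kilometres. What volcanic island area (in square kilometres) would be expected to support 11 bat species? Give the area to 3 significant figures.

11 = 3.02 × A^0.331  ⇒  A^0.331 = 11/3.02 = 3.642
ln A = ln(3.642) / 0.331 = 1.2926 / 0.331 = 3.9053
A = e^3.9053 ≈ 49.66 square kilometres

49.7 square kilometres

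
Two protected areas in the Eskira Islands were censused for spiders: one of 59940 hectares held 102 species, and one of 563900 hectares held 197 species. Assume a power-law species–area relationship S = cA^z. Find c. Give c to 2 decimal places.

4.03

z = ln(S₂/S₁) / ln(A₂/A₁) = ln(197/102) / ln(563900/59940) = 0.6582 / 2.2415 = 0.2937
c = S₁ / A₁^z = 102 / 59940^0.2937 = 102 / 25.29 = 4.033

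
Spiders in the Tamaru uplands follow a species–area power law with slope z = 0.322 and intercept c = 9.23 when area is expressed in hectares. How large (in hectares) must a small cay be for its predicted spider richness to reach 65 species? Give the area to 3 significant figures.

65 = 9.23 × A^0.322  ⇒  A^0.322 = 65/9.23 = 7.042
ln A = ln(7.042) / 0.322 = 1.9519 / 0.322 = 6.0619
A = e^6.0619 ≈ 429.2 hectares

429 hectares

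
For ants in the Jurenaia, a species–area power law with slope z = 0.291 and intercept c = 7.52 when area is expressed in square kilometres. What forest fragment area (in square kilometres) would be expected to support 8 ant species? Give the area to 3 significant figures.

8 = 7.52 × A^0.291  ⇒  A^0.291 = 8/7.52 = 1.064
ln A = ln(1.064) / 0.291 = 0.0619 / 0.291 = 0.2126
A = e^0.2126 ≈ 1.237 square kilometres

1.24 square kilometres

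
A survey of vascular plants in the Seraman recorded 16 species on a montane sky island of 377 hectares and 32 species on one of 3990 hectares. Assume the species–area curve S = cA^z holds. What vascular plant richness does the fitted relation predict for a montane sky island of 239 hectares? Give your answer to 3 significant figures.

14.0

z = ln(32/16) / ln(3990/377) = 0.6931 / 2.3593 = 0.2938
c = 16 / 377^0.2938 = 16 / 5.714 = 2.8
S₃ = 2.8 × 239^0.2938 = 2.8 × 4.998 ≈ 13.99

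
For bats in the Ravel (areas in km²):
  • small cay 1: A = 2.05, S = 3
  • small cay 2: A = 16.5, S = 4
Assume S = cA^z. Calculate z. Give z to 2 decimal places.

Taking logs: ln S = ln c + z ln A, so z = (ln S₂ − ln S₁)/(ln A₂ − ln A₁).
z = ln(4/3) / ln(16.5/2.05) = ln(1.333) / ln(8.049) = 0.2877 / 2.0855 = 0.1379

0.14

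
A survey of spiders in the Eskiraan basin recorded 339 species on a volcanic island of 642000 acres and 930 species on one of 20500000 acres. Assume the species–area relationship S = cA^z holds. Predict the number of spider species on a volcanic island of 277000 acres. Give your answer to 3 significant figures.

265

z = ln(930/339) / ln(20500000/642000) = 1.0092 / 3.4636 = 0.2914
c = 339 / 642000^0.2914 = 339 / 49.22 = 6.888
S₃ = 6.888 × 277000^0.2914 = 6.888 × 38.53 ≈ 265.4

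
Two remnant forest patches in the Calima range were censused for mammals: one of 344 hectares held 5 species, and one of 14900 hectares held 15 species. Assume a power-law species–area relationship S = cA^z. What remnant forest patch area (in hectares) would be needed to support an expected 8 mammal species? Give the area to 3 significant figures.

z = ln(15/5) / ln(14900/344) = 1.0986 / 3.7685 = 0.2915
c = 5 / 344^0.2915 = 5 / 5.489 = 0.911
A = (8/0.911)^(1/0.2915) ⇒ ln A = ln(8.782)/0.2915 = 7.4529
A = e^7.4529 ≈ 1725 hectares

1720 hectares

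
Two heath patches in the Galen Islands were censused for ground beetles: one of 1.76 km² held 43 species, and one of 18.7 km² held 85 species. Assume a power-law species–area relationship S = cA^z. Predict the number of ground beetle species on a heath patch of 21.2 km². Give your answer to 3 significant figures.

88.1

z = ln(85/43) / ln(18.7/1.76) = 0.6815 / 2.3632 = 0.2884
c = 43 / 1.76^0.2884 = 43 / 1.177 = 36.53
S₃ = 36.53 × 21.2^0.2884 = 36.53 × 2.412 ≈ 88.13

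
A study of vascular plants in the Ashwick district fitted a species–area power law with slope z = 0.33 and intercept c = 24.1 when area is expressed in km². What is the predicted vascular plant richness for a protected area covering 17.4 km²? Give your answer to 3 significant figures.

S = 24.1 × 17.4^0.33 = 24.1 × 2.567 ≈ 61.86

61.9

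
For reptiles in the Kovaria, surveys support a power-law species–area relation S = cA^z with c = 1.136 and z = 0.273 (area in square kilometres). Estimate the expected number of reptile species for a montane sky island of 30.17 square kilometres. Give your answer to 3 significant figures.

2.88

S = 1.136 × 30.17^0.273
ln S = ln 1.136 + 0.273 × ln 30.17 = 0.1275 + 0.273 × 3.4068 = 1.0576
S = e^1.0576 ≈ 2.879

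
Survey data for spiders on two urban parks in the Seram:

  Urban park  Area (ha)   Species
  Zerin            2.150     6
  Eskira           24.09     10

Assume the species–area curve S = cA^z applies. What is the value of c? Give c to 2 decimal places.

z = ln(S₂/S₁) / ln(A₂/A₁) = ln(10/6) / ln(24.09/2.15) = 0.5108 / 2.4163 = 0.2114
c = S₁ / A₁^z = 6 / 2.15^0.2114 = 6 / 1.176 = 5.104

5.10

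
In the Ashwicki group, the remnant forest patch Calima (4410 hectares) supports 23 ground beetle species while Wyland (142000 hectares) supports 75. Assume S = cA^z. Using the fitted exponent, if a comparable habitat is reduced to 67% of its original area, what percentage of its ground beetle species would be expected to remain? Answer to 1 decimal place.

z = ln(75/23) / ln(142000/4410) = 1.1820 / 3.4720 = 0.3404
S_new/S_old = (A_new/A_old)^z = 0.67^0.3404 = exp(0.3404 × -0.4005) = 0.8725

87.3%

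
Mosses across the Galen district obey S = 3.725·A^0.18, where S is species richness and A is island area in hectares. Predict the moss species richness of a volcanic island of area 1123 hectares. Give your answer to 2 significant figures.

13

S = 3.725 × 1123^0.18
ln S = ln 3.725 + 0.18 × ln 1123 = 1.3151 + 0.18 × 7.0238 = 2.5793
S = e^2.5793 ≈ 13.19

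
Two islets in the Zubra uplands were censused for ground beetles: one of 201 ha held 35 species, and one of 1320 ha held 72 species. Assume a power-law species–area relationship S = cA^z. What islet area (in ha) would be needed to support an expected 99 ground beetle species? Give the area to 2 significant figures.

3000 ha

z = ln(72/35) / ln(1320/201) = 0.7213 / 1.8821 = 0.3833
c = 35 / 201^0.3833 = 35 / 7.633 = 4.585
A = (99/4.585)^(1/0.3833) ⇒ ln A = ln(21.59)/0.3833 = 8.0163
A = e^8.0163 ≈ 3030 ha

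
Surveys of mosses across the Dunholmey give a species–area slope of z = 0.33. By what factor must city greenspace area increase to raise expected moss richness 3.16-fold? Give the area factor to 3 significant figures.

32.7

(A₂/A₁)^0.33 = 3.16, so A₂/A₁ = 3.16^(1/0.33) = 3.16^3.03
ln(A₂/A₁) = ln 3.16 / 0.33 = 1.1506 / 0.33 = 3.4866
A₂/A₁ = e^3.4866 ≈ 32.67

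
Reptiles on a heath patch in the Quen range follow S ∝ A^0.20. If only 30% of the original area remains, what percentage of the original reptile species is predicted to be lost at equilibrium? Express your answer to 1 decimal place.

21.4%

S_new/S_old = (A_new/A_old)^z = 0.3^0.2
= exp(0.2 × ln 0.3) = exp(0.2 × -1.2040) = exp(-0.2408) ≈ 0.786
Fraction lost = 1 − 0.786 = 0.214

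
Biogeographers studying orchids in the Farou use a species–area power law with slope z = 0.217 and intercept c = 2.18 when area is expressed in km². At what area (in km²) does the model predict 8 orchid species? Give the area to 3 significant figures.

400 km²

8 = 2.18 × A^0.217  ⇒  A^0.217 = 8/2.18 = 3.67
ln A = ln(3.67) / 0.217 = 1.3001 / 0.217 = 5.9913
A = e^5.9913 ≈ 399.9 km²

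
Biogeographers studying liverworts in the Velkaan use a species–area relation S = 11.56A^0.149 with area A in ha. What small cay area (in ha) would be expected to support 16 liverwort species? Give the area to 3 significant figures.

8.86 ha

16 = 11.56 × A^0.149  ⇒  A^0.149 = 16/11.56 = 1.384
ln A = ln(1.384) / 0.149 = 0.3250 / 0.149 = 2.1815
A = e^2.1815 ≈ 8.859 ha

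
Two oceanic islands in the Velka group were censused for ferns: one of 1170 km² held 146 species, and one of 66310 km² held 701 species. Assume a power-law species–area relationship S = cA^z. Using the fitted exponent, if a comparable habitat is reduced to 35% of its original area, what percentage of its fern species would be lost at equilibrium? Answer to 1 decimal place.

33.5%

z = ln(701/146) / ln(66310/1170) = 1.5689 / 4.0373 = 0.3886
S_new/S_old = (A_new/A_old)^z = 0.35^0.3886 = exp(0.3886 × -1.0498) = 0.665
Fraction lost = 1 − 0.665 = 0.335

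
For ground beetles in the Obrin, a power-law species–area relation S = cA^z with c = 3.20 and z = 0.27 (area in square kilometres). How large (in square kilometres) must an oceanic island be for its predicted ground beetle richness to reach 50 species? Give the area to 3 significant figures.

26400 square kilometres

50 = 3.2 × A^0.27  ⇒  A^0.27 = 50/3.2 = 15.62
ln A = ln(15.62) / 0.27 = 2.7489 / 0.27 = 10.1810
A = e^10.1810 ≈ 26397 square kilometres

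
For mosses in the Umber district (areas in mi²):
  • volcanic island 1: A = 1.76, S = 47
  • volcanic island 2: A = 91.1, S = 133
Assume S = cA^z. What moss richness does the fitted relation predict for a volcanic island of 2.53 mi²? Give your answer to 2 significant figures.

52

z = ln(133/47) / ln(91.1/1.76) = 1.0402 / 3.9466 = 0.2636
c = 47 / 1.76^0.2636 = 47 / 1.161 = 40.49
S₃ = 40.49 × 2.53^0.2636 = 40.49 × 1.277 ≈ 51.72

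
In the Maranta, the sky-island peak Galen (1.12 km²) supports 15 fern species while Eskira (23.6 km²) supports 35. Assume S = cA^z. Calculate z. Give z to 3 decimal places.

0.278

Taking logs: ln S = ln c + z ln A, so z = (ln S₂ − ln S₁)/(ln A₂ − ln A₁).
z = ln(35/15) / ln(23.6/1.12) = ln(2.333) / ln(21.07) = 0.8473 / 3.0479 = 0.2780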